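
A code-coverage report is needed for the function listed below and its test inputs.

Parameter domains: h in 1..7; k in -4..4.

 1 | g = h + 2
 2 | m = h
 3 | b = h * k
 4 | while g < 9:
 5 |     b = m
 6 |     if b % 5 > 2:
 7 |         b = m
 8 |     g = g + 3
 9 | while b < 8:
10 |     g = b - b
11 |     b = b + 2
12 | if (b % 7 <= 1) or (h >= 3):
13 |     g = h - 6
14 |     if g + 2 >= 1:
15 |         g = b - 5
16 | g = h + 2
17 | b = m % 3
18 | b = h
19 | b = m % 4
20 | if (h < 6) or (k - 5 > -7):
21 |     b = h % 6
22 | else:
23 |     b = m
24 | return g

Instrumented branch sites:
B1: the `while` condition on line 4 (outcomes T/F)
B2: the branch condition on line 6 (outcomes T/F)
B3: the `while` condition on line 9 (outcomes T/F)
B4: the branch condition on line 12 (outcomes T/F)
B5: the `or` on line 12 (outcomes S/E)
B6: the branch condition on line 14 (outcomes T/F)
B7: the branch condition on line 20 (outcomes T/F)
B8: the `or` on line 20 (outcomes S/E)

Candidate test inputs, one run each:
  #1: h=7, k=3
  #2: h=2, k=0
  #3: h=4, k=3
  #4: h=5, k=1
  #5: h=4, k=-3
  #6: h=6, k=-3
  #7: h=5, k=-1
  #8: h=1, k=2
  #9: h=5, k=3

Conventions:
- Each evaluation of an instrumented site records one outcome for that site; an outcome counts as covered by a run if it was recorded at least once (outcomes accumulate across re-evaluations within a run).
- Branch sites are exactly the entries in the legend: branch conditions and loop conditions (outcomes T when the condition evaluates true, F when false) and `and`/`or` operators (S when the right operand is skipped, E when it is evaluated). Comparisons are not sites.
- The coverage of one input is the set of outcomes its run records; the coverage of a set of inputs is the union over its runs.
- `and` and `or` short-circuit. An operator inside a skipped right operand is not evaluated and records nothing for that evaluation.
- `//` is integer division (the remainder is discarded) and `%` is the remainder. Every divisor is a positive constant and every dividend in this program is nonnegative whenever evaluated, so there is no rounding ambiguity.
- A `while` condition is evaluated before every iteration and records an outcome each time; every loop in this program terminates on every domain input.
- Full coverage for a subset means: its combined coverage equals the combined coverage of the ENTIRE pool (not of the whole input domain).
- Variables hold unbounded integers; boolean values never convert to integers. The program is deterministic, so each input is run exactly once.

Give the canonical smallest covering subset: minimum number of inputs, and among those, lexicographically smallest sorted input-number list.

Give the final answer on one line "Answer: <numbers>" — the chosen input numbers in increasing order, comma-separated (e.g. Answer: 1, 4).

test 1 (h=7, k=3) fires B1->F, B3->F, B5->S, B4->T, B6->T, B8->E, B7->T; hits B1=F, B3=F, B4=T, B5=S, B6=T, B7=T, B8=E
test 2 (h=2, k=0) fires B1->T, B2->F, B1->T, B2->F, B1->F, B3->T, B3->T, B3->T, B3->F, B5->S, B4->T, B6->F, B8->S, B7->T; hits B1=T, B1=F, B2=F, B3=T, B3=F, B4=T, B5=S, B6=F, B7=T, B8=S
test 3 (h=4, k=3) fires B1->T, B2->T, B1->F, B3->T, B3->T, B3->F, B5->S, B4->T, B6->F, B8->S, B7->T; hits B1=T, B1=F, B2=T, B3=T, B3=F, B4=T, B5=S, B6=F, B7=T, B8=S
test 4 (h=5, k=1) fires B1->T, B2->F, B1->F, B3->T, B3->T, B3->F, B5->E, B4->T, B6->T, B8->S, B7->T; hits B1=T, B1=F, B2=F, B3=T, B3=F, B4=T, B5=E, B6=T, B7=T, B8=S
test 5 (h=4, k=-3) fires B1->T, B2->T, B1->F, B3->T, B3->T, B3->F, B5->S, B4->T, B6->F, B8->S, B7->T; hits B1=T, B1=F, B2=T, B3=T, B3=F, B4=T, B5=S, B6=F, B7=T, B8=S
test 6 (h=6, k=-3) fires B1->T, B2->F, B1->F, B3->T, B3->F, B5->S, B4->T, B6->T, B8->E, B7->F; hits B1=T, B1=F, B2=F, B3=T, B3=F, B4=T, B5=S, B6=T, B7=F, B8=E
test 7 (h=5, k=-1) fires B1->T, B2->F, B1->F, B3->T, B3->T, B3->F, B5->E, B4->T, B6->T, B8->S, B7->T; hits B1=T, B1=F, B2=F, B3=T, B3=F, B4=T, B5=E, B6=T, B7=T, B8=S
test 8 (h=1, k=2) fires B1->T, B2->F, B1->T, B2->F, B1->F, B3->T, B3->T, B3->T, B3->T, B3->F, B5->E, B4->F, B8->S, B7->T; hits B1=T, B1=F, B2=F, B3=T, B3=F, B4=F, B5=E, B7=T, B8=S
test 9 (h=5, k=3) fires B1->T, B2->F, B1->F, B3->T, B3->T, B3->F, B5->E, B4->T, B6->T, B8->S, B7->T; hits B1=T, B1=F, B2=F, B3=T, B3=F, B4=T, B5=E, B6=T, B7=T, B8=S
pool-wide coverage (16 outcomes): B1=T, B1=F, B2=T, B2=F, B3=T, B3=F, B4=T, B4=F, B5=S, B5=E, B6=T, B6=F, B7=T, B7=F, B8=S, B8=E
no size-1 subset reaches all 16 outcomes (best union: 10/16)
no size-2 subset reaches all 16 outcomes (best union: 14/16)
at size 3, {3, 6, 8} reaches all 16 outcomes; every lexicographically earlier size-3 subset fails

Answer: 3, 6, 8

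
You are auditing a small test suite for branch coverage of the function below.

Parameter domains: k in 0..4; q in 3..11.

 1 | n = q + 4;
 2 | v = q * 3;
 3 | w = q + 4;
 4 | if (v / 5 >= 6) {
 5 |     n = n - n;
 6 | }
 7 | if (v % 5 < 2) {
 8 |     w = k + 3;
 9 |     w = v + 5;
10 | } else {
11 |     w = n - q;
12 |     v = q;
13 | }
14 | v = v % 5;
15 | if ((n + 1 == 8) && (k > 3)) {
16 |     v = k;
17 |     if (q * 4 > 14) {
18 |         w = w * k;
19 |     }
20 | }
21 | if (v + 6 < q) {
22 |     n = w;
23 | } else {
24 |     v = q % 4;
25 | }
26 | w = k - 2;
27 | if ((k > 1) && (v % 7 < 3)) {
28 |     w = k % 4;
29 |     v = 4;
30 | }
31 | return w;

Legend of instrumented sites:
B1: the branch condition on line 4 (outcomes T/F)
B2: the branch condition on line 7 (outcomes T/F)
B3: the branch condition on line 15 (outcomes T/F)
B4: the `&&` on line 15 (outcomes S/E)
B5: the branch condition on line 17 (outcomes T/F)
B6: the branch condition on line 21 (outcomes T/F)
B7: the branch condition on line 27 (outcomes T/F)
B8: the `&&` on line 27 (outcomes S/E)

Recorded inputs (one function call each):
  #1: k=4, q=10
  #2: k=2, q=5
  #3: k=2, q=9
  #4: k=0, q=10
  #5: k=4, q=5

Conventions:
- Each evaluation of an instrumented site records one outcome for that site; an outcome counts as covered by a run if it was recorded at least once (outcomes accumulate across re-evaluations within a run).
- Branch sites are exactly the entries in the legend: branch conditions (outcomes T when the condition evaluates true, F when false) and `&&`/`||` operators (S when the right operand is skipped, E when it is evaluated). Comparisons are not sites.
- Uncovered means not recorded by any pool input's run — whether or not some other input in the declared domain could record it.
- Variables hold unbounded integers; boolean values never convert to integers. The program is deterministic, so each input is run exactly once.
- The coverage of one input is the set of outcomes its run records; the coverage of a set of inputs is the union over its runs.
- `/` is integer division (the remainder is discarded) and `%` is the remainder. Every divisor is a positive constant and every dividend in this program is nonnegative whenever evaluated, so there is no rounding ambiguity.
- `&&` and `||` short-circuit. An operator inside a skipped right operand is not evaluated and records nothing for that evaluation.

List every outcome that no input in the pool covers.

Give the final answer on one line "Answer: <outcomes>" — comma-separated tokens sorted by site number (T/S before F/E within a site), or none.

#1 (k=4, q=10) -> covered: B1=T, B2=T, B3=F, B4=S, B6=T, B7=T, B8=E
#2 (k=2, q=5) -> covered: B1=F, B2=T, B3=F, B4=S, B6=F, B7=T, B8=E
#3 (k=2, q=9) -> covered: B1=F, B2=F, B3=F, B4=S, B6=F, B7=T, B8=E
#4 (k=0, q=10) -> covered: B1=T, B2=T, B3=F, B4=S, B6=T, B7=F, B8=S
#5 (k=4, q=5) -> covered: B1=F, B2=T, B3=F, B4=S, B6=F, B7=T, B8=E
union over the pool: B1=T, B1=F, B2=T, B2=F, B3=F, B4=S, B6=T, B6=F, B7=T, B7=F, B8=S, B8=E
uncovered (4 of 16): B3=T, B4=E, B5=T, B5=F

Answer: B3=T, B4=E, B5=T, B5=F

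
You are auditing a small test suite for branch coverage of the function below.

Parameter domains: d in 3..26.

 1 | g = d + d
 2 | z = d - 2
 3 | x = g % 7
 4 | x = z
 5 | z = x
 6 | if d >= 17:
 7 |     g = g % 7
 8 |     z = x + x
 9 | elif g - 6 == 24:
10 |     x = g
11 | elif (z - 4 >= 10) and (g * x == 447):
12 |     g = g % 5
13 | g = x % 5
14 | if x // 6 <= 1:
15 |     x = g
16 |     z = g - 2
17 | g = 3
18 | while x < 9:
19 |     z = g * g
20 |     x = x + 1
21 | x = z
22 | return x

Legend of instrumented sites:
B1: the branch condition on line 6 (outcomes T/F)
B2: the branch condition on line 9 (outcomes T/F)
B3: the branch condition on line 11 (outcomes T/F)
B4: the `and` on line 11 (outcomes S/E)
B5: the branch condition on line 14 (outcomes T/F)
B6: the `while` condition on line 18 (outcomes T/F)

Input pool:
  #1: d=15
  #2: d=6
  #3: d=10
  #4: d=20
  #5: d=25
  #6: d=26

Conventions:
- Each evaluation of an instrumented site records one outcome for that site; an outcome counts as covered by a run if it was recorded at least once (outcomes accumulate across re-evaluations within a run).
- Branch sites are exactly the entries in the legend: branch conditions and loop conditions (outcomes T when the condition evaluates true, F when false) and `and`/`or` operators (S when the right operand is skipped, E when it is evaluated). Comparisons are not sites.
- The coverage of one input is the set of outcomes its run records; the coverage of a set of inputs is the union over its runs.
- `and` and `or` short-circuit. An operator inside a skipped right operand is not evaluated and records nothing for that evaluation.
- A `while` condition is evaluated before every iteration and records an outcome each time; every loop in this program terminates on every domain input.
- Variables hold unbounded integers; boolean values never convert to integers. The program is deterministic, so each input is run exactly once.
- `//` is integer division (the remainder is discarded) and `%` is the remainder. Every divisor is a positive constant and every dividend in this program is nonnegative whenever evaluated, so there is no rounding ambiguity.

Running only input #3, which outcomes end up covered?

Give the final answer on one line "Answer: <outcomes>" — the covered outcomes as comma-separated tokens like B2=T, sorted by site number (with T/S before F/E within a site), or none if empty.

Tracing the run of input #3 (d=10):
  B1->F, B2->F, B4->S, B3->F, B5->T, B6->T, B6->T, B6->T, B6->T, B6->T
  B6->T, B6->F
deduplicating events, the covered set is: B1=F, B2=F, B3=F, B4=S, B5=T, B6=T, B6=F

Answer: B1=F, B2=F, B3=F, B4=S, B5=T, B6=T, B6=F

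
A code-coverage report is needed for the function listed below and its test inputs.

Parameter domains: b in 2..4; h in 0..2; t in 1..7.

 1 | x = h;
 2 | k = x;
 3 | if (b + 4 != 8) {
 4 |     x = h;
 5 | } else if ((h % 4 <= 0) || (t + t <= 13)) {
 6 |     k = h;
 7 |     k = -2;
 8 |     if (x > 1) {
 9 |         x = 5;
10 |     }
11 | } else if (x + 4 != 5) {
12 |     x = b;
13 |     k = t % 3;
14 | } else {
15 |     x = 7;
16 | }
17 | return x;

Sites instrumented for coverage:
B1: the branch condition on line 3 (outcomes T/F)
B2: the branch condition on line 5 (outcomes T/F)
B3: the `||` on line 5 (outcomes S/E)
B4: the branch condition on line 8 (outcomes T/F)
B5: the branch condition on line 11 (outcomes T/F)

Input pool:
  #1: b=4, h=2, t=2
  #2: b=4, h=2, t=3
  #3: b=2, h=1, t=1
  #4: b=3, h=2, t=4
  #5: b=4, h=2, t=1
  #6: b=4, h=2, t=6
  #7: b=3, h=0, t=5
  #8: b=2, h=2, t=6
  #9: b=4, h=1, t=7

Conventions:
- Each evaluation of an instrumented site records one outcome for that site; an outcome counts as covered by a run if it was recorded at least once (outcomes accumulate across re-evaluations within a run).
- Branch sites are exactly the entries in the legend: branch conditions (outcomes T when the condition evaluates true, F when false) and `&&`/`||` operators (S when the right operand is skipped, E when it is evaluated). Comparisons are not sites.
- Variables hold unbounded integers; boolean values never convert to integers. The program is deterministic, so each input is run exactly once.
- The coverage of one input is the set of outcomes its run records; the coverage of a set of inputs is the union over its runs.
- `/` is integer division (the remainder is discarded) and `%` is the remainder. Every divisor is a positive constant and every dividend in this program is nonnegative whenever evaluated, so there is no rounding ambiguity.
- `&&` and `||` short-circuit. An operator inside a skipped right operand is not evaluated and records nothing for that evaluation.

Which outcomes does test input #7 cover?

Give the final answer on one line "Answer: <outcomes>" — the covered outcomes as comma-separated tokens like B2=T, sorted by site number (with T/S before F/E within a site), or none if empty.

Tracing the run of input #7 (b=3, h=0, t=5):
  B1->T
as a set, this run covers: B1=T

Answer: B1=T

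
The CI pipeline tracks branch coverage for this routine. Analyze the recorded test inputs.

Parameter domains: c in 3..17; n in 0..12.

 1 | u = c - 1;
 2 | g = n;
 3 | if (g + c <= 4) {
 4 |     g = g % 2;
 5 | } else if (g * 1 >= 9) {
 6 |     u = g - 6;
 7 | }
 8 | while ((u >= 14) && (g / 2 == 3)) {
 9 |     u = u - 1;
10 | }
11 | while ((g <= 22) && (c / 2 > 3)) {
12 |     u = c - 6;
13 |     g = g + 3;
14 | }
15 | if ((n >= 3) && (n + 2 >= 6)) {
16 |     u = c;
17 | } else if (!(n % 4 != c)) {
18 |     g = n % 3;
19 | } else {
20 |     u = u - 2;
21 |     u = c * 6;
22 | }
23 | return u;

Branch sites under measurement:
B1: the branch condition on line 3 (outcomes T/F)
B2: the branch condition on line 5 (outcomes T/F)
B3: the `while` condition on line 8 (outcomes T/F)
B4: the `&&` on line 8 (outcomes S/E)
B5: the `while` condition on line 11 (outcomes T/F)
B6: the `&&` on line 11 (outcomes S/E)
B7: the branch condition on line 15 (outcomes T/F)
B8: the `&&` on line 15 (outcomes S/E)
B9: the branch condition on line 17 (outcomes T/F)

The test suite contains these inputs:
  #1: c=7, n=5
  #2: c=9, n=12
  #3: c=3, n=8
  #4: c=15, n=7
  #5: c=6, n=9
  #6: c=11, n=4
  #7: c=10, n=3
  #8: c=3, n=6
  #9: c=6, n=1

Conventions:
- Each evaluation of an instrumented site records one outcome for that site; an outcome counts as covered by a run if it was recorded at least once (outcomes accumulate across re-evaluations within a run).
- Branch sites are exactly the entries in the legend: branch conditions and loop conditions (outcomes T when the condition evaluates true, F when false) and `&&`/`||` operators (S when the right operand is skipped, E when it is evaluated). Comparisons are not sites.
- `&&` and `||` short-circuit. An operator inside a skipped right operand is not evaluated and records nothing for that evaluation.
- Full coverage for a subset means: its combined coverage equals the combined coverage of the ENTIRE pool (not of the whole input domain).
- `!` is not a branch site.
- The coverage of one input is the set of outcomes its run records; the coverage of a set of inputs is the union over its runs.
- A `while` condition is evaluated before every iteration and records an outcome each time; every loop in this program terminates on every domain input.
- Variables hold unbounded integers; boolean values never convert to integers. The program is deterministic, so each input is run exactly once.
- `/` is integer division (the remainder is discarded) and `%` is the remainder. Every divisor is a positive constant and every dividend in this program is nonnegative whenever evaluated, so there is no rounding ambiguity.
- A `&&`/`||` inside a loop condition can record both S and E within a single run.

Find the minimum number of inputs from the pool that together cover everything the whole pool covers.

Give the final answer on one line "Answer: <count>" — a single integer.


test 1 (c=7, n=5) fires B1->F, B2->F, B4->S, B3->F, B6->E, B5->F, B8->E, B7->T; hits B1=F, B2=F, B3=F, B4=S, B5=F, B6=E, B7=T, B8=E
test 2 (c=9, n=12) fires B1->F, B2->T, B4->S, B3->F, B6->E, B5->T, B6->E, B5->T, B6->E, B5->T, B6->E, B5->T, B6->S, B5->F, ...; hits B1=F, B2=T, B3=F, B4=S, B5=T, B5=F, B6=S, B6=E, B7=T, B8=E
test 3 (c=3, n=8) fires B1->F, B2->F, B4->S, B3->F, B6->E, B5->F, B8->E, B7->T; hits B1=F, B2=F, B3=F, B4=S, B5=F, B6=E, B7=T, B8=E
test 4 (c=15, n=7) fires B1->F, B2->F, B4->E, B3->T, B4->S, B3->F, B6->E, B5->T, B6->E, B5->T, B6->E, B5->T, B6->E, B5->T, ...; hits B1=F, B2=F, B3=T, B3=F, B4=S, B4=E, B5=T, B5=F, B6=S, B6=E, B7=T, B8=E
test 5 (c=6, n=9) fires B1->F, B2->T, B4->S, B3->F, B6->E, B5->F, B8->E, B7->T; hits B1=F, B2=T, B3=F, B4=S, B5=F, B6=E, B7=T, B8=E
test 6 (c=11, n=4) fires B1->F, B2->F, B4->S, B3->F, B6->E, B5->T, B6->E, B5->T, B6->E, B5->T, B6->E, B5->T, B6->E, B5->T, ...; hits B1=F, B2=F, B3=F, B4=S, B5=T, B5=F, B6=S, B6=E, B7=T, B8=E
test 7 (c=10, n=3) fires B1->F, B2->F, B4->S, B3->F, B6->E, B5->T, B6->E, B5->T, B6->E, B5->T, B6->E, B5->T, B6->E, B5->T, ...; hits B1=F, B2=F, B3=F, B4=S, B5=T, B5=F, B6=S, B6=E, B7=F, B8=E, B9=F
test 8 (c=3, n=6) fires B1->F, B2->F, B4->S, B3->F, B6->E, B5->F, B8->E, B7->T; hits B1=F, B2=F, B3=F, B4=S, B5=F, B6=E, B7=T, B8=E
test 9 (c=6, n=1) fires B1->F, B2->F, B4->S, B3->F, B6->E, B5->F, B8->S, B7->F, B9->F; hits B1=F, B2=F, B3=F, B4=S, B5=F, B6=E, B7=F, B8=S, B9=F
the full pool covers 16 outcomes: B1=F, B2=T, B2=F, B3=T, B3=F, B4=S, B4=E, B5=T, B5=F, B6=S, B6=E, B7=T, B7=F, B8=S, B8=E, B9=F
checked all size-1 subsets: none covers 16 outcomes (max 12/16)
checked all size-2 subsets: none covers 16 outcomes (max 15/16)
at size 3, {2, 4, 9} reaches all 16 outcomes; every lexicographically earlier size-3 subset fails
Answer: 3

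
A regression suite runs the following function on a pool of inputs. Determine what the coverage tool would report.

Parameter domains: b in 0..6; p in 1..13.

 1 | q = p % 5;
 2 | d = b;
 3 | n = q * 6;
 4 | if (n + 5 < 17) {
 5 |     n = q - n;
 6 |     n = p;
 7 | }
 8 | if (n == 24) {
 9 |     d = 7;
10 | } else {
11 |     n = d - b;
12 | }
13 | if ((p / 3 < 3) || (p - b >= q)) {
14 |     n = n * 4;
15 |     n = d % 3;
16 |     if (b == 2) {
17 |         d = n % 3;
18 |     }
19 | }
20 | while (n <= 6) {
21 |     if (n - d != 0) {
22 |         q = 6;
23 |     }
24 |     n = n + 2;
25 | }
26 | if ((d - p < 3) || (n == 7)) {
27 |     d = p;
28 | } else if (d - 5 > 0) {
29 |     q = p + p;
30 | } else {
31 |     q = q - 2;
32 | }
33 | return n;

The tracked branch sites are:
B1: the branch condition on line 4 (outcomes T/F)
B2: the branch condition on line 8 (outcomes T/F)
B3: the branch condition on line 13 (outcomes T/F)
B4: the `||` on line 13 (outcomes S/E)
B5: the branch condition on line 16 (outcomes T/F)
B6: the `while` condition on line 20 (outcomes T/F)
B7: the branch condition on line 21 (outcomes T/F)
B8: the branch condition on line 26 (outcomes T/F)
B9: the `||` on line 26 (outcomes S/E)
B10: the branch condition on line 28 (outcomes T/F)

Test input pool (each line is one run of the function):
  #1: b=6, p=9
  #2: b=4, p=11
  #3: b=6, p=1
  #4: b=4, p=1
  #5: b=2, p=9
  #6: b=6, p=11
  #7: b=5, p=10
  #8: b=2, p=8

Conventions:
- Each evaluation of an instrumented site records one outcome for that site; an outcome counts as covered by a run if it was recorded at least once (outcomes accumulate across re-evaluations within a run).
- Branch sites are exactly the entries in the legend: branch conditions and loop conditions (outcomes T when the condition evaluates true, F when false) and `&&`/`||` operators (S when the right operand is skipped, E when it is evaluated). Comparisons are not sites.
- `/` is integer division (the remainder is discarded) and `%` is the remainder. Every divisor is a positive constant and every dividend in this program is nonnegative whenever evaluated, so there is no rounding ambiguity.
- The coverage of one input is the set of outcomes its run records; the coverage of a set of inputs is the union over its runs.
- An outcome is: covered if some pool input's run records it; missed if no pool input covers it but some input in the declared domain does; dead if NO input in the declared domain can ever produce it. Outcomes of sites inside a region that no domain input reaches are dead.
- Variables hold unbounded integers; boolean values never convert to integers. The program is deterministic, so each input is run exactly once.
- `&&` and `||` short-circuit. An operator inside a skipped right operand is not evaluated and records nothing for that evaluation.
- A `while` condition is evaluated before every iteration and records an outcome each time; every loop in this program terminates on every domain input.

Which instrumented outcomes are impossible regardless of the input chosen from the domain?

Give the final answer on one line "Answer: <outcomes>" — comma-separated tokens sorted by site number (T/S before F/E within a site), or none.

sweeping the full domain (91 inputs) for each outcome:
  reachable outcomes have witnesses, e.g. B1=T (e.g. b=0, p=1), B1=F (e.g. b=0, p=2), B2=T (e.g. b=0, p=4), B2=F (e.g. b=0, p=1)

Answer: none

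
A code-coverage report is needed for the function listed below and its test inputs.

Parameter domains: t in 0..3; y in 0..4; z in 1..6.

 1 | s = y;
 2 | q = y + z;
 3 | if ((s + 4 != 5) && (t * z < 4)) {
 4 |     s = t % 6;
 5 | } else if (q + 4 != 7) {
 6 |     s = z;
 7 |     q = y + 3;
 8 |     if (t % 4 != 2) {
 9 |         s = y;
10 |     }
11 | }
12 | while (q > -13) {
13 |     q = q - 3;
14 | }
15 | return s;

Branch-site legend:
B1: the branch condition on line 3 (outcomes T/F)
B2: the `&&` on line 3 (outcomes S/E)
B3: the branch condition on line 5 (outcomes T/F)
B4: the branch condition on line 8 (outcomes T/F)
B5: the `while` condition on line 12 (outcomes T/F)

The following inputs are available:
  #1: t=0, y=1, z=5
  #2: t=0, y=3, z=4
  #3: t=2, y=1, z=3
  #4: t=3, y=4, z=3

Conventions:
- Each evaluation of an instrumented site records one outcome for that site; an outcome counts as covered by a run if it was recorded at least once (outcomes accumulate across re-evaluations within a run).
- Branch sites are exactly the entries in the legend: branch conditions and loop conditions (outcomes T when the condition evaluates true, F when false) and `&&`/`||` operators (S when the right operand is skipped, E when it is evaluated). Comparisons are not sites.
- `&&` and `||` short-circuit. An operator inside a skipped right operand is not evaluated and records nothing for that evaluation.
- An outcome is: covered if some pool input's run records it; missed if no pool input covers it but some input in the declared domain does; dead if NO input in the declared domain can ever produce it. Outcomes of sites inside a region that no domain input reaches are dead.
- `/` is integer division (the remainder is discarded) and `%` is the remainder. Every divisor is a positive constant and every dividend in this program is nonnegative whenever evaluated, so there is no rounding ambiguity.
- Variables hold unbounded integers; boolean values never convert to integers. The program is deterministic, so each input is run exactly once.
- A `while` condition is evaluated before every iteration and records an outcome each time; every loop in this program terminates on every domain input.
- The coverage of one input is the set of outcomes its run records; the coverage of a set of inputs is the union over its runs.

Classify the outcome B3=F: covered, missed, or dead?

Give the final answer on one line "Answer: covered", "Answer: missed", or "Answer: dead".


no pool input records B3=F
but domain input (t=0, y=1, z=2) does record it -> reachable, so missed
Answer: missed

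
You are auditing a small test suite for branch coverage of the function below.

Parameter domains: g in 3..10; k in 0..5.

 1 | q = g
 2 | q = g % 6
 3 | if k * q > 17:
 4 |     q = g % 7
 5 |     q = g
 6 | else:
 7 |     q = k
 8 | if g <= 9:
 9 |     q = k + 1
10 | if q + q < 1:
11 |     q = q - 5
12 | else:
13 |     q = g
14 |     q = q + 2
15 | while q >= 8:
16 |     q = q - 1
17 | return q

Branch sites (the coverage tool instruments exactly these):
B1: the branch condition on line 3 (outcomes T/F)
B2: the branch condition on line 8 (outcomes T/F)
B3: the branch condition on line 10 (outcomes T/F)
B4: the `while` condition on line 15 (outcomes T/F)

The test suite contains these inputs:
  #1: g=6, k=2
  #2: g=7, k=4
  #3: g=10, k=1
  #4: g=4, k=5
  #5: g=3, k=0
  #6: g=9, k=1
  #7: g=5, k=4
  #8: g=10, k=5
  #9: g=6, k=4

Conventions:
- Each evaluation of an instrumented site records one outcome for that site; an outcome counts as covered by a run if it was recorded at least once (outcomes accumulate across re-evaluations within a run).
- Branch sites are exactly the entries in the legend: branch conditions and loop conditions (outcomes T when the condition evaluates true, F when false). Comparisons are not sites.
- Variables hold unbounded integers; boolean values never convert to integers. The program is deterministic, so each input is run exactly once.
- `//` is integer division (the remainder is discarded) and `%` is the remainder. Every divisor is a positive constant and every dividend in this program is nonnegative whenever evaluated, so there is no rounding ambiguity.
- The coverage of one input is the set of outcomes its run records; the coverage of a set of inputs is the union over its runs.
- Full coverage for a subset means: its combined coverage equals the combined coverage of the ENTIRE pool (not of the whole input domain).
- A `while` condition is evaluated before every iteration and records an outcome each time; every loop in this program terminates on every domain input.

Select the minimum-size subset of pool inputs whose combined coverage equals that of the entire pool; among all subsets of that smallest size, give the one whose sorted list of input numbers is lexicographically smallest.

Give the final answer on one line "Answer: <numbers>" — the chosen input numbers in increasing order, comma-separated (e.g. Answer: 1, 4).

test 1 (g=6, k=2) hits B1=F, B2=T, B3=F, B4=T, B4=F
test 2 (g=7, k=4) hits B1=F, B2=T, B3=F, B4=T, B4=F
test 3 (g=10, k=1) hits B1=F, B2=F, B3=F, B4=T, B4=F
test 4 (g=4, k=5) hits B1=T, B2=T, B3=F, B4=F
test 5 (g=3, k=0) hits B1=F, B2=T, B3=F, B4=F
test 6 (g=9, k=1) hits B1=F, B2=T, B3=F, B4=T, B4=F
test 7 (g=5, k=4) hits B1=T, B2=T, B3=F, B4=F
test 8 (g=10, k=5) hits B1=T, B2=F, B3=F, B4=T, B4=F
test 9 (g=6, k=4) hits B1=F, B2=T, B3=F, B4=T, B4=F
pool-wide coverage (7 outcomes): B1=T, B1=F, B2=T, B2=F, B3=F, B4=T, B4=F
checked all size-1 subsets: none covers 7 outcomes (max 5/7)
at size 2, {1, 8} reaches all 7 outcomes; every lexicographically earlier size-2 subset fails

Answer: 1, 8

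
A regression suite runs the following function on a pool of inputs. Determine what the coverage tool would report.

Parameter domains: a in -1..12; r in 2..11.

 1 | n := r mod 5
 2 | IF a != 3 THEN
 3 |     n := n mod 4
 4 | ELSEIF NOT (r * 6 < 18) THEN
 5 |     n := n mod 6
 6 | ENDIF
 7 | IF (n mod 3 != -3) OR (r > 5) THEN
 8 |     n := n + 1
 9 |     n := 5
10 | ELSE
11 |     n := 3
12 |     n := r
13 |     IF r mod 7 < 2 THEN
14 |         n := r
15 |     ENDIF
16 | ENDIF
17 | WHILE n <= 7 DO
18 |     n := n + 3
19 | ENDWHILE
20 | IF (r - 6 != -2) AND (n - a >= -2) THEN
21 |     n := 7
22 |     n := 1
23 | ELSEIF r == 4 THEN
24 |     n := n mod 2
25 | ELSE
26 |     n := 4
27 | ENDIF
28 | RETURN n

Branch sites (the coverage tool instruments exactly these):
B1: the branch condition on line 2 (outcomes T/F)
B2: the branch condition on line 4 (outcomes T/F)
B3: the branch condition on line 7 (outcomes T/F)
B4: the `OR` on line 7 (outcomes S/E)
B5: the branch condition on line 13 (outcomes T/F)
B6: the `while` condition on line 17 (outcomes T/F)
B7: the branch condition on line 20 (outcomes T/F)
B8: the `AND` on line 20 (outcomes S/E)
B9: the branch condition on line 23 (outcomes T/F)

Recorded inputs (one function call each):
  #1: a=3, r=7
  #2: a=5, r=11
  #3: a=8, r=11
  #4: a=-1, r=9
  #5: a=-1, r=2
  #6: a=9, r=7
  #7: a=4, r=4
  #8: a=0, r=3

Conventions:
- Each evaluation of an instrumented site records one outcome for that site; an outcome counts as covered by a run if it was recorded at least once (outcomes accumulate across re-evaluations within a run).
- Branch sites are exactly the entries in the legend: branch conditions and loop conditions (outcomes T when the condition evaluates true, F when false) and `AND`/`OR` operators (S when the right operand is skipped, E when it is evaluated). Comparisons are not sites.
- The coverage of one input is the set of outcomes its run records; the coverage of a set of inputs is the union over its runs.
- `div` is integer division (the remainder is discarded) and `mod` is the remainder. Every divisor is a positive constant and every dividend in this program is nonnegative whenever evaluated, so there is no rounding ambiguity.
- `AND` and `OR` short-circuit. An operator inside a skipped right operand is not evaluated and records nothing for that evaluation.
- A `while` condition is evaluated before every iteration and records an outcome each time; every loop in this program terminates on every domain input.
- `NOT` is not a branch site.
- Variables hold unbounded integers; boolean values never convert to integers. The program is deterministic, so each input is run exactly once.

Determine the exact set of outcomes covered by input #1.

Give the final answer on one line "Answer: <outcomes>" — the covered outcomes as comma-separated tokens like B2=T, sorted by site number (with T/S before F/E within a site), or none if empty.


Event log for input #1 (a=3, r=7):
  B1->F, B2->T, B4->S, B3->T, B6->T, B6->F, B8->E, B7->T
distinct outcomes covered: B1=F, B2=T, B3=T, B4=S, B6=T, B6=F, B7=T, B8=E
Answer: B1=F, B2=T, B3=T, B4=S, B6=T, B6=F, B7=T, B8=E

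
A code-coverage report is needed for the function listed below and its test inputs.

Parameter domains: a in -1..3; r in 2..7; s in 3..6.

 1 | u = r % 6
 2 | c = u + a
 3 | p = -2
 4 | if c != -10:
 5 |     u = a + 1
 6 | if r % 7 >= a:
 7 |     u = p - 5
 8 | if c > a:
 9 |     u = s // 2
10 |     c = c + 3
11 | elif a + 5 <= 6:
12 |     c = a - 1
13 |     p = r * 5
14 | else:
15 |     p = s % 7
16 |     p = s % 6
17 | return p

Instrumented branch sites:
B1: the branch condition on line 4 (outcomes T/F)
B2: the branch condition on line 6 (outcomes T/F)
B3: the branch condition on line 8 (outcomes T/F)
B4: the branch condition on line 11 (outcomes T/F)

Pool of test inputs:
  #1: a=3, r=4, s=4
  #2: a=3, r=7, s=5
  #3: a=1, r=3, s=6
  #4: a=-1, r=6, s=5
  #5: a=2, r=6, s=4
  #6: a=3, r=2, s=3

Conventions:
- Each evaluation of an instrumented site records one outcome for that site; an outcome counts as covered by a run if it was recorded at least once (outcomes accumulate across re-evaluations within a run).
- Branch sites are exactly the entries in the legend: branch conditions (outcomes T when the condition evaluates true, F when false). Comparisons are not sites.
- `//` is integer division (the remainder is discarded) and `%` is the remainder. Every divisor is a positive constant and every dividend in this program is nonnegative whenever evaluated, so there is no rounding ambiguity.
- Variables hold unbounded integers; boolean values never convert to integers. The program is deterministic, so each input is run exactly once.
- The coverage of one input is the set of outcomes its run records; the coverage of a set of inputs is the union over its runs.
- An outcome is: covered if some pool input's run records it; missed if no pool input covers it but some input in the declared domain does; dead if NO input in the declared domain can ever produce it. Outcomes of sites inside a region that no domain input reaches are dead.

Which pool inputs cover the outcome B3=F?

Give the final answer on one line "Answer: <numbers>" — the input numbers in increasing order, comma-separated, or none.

input #1 (a=3, r=4, s=4): does not produce B3=F
input #2 (a=3, r=7, s=5): does not produce B3=F
input #3 (a=1, r=3, s=6): does not produce B3=F
input #4 (a=-1, r=6, s=5): produces B3=F
input #5 (a=2, r=6, s=4): produces B3=F
input #6 (a=3, r=2, s=3): does not produce B3=F

Answer: 4, 5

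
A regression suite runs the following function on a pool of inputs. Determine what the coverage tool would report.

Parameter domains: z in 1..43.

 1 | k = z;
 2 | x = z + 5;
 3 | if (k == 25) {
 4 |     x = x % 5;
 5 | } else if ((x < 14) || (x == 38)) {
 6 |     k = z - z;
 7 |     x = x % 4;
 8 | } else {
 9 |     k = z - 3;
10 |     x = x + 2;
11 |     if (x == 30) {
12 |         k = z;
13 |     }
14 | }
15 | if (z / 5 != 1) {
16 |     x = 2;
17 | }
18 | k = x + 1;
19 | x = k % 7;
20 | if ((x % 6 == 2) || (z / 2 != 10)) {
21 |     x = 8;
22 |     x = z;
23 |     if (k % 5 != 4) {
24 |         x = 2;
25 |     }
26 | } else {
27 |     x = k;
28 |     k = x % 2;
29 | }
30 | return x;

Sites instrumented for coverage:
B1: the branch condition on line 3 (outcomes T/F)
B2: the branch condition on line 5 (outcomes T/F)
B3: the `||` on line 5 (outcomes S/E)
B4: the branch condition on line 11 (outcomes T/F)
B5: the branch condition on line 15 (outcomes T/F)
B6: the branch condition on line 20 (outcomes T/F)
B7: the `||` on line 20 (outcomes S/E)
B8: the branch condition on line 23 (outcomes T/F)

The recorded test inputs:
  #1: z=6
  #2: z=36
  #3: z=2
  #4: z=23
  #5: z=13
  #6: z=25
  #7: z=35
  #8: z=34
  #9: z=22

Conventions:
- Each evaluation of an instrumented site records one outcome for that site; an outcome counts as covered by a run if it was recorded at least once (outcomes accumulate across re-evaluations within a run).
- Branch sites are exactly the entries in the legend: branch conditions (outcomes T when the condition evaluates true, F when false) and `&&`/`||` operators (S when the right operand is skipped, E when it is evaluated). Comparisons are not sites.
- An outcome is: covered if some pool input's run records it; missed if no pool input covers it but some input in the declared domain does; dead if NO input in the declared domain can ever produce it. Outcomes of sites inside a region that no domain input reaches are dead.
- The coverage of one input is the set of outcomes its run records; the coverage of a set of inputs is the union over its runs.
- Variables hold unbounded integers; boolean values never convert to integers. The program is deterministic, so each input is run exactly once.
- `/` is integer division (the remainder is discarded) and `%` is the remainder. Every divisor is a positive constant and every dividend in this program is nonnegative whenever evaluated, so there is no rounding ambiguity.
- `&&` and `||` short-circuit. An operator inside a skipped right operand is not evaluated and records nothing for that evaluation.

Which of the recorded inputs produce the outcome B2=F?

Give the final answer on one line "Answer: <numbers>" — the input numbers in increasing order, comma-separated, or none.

input #1 (z=6): does not record B2=F
input #2 (z=36): records B2=F
input #3 (z=2): does not record B2=F
input #4 (z=23): records B2=F
input #5 (z=13): records B2=F
input #6 (z=25): does not record B2=F
input #7 (z=35): records B2=F
input #8 (z=34): records B2=F
input #9 (z=22): records B2=F

Answer: 2, 4, 5, 7, 8, 9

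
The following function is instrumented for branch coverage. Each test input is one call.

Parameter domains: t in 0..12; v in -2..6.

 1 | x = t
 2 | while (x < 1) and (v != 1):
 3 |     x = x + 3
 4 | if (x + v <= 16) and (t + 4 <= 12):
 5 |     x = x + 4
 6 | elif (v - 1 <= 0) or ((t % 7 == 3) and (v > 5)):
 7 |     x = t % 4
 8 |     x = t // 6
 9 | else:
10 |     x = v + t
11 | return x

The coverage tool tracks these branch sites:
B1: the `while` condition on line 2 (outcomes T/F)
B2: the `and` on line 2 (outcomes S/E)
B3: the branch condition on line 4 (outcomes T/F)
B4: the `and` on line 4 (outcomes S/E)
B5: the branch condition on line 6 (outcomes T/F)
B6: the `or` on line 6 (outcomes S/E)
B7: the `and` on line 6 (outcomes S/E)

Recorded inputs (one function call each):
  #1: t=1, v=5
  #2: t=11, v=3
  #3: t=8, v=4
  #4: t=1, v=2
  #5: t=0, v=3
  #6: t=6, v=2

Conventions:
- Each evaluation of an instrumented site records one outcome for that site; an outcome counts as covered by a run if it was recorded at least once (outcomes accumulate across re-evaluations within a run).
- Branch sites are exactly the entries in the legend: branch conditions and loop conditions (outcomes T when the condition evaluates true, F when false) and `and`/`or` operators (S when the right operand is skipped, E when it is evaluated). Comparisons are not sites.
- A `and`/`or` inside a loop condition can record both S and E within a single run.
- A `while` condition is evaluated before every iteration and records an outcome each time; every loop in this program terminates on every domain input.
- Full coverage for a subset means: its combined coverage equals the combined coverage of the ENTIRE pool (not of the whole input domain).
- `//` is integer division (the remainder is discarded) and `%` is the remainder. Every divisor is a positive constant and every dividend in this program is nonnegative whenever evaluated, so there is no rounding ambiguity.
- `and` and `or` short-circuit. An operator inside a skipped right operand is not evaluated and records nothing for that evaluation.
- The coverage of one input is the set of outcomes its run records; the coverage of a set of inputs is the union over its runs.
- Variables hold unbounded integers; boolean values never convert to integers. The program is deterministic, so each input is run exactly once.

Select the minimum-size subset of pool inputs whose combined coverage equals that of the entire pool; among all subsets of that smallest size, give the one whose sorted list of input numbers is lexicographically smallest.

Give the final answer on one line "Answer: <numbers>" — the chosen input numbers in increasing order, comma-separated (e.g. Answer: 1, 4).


#1 (t=1, v=5) -> covered: B1=F, B2=S, B3=T, B4=E
#2 (t=11, v=3) -> covered: B1=F, B2=S, B3=F, B4=E, B5=F, B6=E, B7=S
#3 (t=8, v=4) -> covered: B1=F, B2=S, B3=T, B4=E
#4 (t=1, v=2) -> covered: B1=F, B2=S, B3=T, B4=E
#5 (t=0, v=3) -> covered: B1=T, B1=F, B2=S, B2=E, B3=T, B4=E
#6 (t=6, v=2) -> covered: B1=F, B2=S, B3=T, B4=E
together the pool reaches 10 outcomes: B1=T, B1=F, B2=S, B2=E, B3=T, B3=F, B4=E, B5=F, B6=E, B7=S
no size-1 subset reaches all 10 outcomes (best union: 7/10)
the canonical winner is {2, 5}: size 2, full 10-outcome coverage, earliest index list among size-2 covers
Answer: 2, 5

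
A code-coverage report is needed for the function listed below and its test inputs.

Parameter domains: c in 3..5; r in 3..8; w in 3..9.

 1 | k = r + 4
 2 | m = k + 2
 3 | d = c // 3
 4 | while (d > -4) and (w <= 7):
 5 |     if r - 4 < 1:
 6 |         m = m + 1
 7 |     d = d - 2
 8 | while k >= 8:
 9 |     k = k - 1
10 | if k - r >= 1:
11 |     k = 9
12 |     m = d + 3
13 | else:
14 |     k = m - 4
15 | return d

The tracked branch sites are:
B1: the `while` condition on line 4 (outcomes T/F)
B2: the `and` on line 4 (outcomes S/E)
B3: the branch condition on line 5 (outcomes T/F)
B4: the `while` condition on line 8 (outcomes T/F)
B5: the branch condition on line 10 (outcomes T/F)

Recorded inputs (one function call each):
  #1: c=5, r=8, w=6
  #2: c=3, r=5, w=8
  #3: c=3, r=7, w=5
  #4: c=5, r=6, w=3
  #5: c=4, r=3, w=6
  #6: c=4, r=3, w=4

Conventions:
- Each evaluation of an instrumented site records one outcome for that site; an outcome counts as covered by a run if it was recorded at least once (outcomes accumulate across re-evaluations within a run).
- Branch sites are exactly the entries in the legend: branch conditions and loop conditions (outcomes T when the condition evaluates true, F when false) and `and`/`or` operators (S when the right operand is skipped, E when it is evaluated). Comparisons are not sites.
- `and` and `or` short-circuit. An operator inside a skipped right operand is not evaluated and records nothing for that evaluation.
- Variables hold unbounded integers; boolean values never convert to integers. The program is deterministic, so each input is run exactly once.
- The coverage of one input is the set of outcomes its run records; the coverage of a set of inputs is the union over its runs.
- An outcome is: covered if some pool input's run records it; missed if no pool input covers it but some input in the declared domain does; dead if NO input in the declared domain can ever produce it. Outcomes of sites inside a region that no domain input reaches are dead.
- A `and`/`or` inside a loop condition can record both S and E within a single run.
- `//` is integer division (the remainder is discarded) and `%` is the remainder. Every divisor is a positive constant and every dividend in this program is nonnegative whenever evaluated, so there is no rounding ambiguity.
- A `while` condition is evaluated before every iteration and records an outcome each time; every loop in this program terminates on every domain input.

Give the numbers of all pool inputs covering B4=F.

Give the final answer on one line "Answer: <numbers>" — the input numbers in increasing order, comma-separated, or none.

input #1 (c=5, r=8, w=6): produces B4=F
input #2 (c=3, r=5, w=8): produces B4=F
input #3 (c=3, r=7, w=5): produces B4=F
input #4 (c=5, r=6, w=3): produces B4=F
input #5 (c=4, r=3, w=6): produces B4=F
input #6 (c=4, r=3, w=4): produces B4=F

Answer: 1, 2, 3, 4, 5, 6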